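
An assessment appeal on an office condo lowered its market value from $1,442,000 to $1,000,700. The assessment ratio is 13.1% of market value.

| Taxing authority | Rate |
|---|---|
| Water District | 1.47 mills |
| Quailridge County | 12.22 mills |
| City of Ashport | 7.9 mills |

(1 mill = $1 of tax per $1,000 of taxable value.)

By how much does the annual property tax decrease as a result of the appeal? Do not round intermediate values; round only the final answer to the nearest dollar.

$1,248

Old assessed value = $1,442,000 × 0.131 = $188,902
New assessed value = $1,000,700 × 0.131 = $131,091.7
Combined rate = 0.00147 + 0.01222 + 0.0079 = 0.02159
Old tax = $188,902 × 0.02159 = $4,078.39418
New tax = $131,091.7 × 0.02159 = $2,830.269803
Reduction = $4,078.39418 − $2,830.269803 = $1,248.124377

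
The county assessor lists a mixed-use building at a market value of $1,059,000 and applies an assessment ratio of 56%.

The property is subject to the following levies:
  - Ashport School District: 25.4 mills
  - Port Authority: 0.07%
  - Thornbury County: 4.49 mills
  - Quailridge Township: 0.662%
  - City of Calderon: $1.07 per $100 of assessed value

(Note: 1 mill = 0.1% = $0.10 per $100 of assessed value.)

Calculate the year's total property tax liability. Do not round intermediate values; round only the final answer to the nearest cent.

$28,412.55

Assessed value = $1,059,000 × 0.56 = $593,040
Ashport School District: $593,040 × 0.0254 = $15,063.216
Port Authority: $593,040 × 0.0007 = $415.128
Thornbury County: $593,040 × 0.00449 = $2,662.7496
Quailridge Township: $593,040 × 0.00662 = $3,925.9248
City of Calderon: $593,040 × 0.0107 = $6,345.528
Total = $28,412.5464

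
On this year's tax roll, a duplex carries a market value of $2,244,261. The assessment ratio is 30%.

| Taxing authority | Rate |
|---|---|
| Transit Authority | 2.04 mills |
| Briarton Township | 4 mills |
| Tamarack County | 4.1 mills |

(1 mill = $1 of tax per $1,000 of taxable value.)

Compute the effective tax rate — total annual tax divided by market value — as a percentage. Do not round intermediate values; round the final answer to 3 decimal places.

0.304%

Assessed value = $2,244,261 × 0.3 = $673,278.3
Transit Authority: $673,278.3 × 0.00204 = $1,373.487732
Briarton Township: $673,278.3 × 0.004 = $2,693.1132
Tamarack County: $673,278.3 × 0.0041 = $2,760.44103
Total tax = $6,827.041962
Effective rate = $6,827.041962 ÷ $2,244,261 = 0.304% of market value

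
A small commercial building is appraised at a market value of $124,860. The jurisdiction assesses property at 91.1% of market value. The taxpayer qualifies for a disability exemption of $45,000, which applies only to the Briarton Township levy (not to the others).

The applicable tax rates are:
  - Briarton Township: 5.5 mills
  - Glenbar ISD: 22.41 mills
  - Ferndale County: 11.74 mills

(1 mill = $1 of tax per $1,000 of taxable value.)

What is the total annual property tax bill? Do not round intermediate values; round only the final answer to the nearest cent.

$4,262.59

Assessed value = $124,860 × 0.911 = $113,747.46
Briarton Township: ($113,747.46 − $45,000) × 0.0055 = $68,747.46 × 0.0055 = $378.11103
Glenbar ISD: $113,747.46 × 0.02241 = $2,549.0805786
Ferndale County: $113,747.46 × 0.01174 = $1,335.3951804
Total = $4,262.586789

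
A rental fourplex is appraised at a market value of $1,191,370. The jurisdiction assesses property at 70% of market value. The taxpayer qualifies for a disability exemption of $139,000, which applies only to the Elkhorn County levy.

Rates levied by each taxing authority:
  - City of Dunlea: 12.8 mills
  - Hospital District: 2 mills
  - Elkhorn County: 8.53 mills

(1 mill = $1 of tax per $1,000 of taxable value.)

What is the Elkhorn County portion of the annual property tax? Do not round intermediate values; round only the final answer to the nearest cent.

Assessed value = $1,191,370 × 0.7 = $833,959
Elkhorn County taxable value = $833,959 − $139,000 = $694,959
Elkhorn County levy = $694,959 × 0.00853 = $5,928.00027

$5,928.00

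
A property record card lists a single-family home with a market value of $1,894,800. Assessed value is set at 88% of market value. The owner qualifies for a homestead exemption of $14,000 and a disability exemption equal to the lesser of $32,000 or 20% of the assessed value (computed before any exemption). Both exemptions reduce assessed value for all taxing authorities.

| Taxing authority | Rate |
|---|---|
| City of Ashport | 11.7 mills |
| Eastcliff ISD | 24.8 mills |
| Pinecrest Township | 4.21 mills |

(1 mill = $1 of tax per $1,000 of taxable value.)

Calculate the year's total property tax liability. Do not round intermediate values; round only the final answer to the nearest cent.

$66,008.17

Assessed value = $1,894,800 × 0.88 = $1,667,424
Disability exemption = min($32,000, 20% × $1,667,424) = min($32,000, $333,484.8) = $32,000 (dollar cap binds)
Taxable value = $1,667,424 − $14,000 − $32,000 = $1,621,424
City of Ashport: $1,621,424 × 0.0117 = $18,970.6608
Eastcliff ISD: $1,621,424 × 0.0248 = $40,211.3152
Pinecrest Township: $1,621,424 × 0.00421 = $6,826.19504
Total = $66,008.17104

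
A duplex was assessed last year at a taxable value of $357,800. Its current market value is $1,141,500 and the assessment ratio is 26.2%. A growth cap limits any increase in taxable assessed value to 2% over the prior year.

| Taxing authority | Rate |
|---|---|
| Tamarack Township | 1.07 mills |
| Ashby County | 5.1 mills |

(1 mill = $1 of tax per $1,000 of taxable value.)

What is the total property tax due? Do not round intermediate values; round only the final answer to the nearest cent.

$1,845.28

Uncapped assessed value = $1,141,500 × 0.262 = $299,073
Cap limit = $357,800 × 1.02 = $364,956
Taxable assessed value = min($299,073, $364,956) = $299,073 (cap does not bind)
Tamarack Township: $299,073 × 0.00107 = $320.00811
Ashby County: $299,073 × 0.0051 = $1,525.2723
Total = $1,845.28041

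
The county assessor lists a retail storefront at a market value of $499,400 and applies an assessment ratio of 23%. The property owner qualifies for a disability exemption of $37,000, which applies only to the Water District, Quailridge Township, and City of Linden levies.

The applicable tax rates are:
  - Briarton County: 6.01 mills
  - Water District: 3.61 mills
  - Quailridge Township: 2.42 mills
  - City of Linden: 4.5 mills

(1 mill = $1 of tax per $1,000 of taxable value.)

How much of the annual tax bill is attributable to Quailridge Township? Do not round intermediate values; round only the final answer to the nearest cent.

$188.43

Assessed value = $499,400 × 0.23 = $114,862
Quailridge Township taxable value = $114,862 − $37,000 = $77,862
Quailridge Township levy = $77,862 × 0.00242 = $188.42604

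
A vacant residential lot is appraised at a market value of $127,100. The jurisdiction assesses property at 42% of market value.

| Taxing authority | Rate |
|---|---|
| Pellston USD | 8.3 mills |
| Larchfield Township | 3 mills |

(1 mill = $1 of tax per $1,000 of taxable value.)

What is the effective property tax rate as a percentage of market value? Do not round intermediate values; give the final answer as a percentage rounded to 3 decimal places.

0.475%

Assessed value = $127,100 × 0.42 = $53,382
Pellston USD: $53,382 × 0.0083 = $443.0706
Larchfield Township: $53,382 × 0.003 = $160.146
Total tax = $603.2166
Effective rate = $603.2166 ÷ $127,100 = 0.475% of market value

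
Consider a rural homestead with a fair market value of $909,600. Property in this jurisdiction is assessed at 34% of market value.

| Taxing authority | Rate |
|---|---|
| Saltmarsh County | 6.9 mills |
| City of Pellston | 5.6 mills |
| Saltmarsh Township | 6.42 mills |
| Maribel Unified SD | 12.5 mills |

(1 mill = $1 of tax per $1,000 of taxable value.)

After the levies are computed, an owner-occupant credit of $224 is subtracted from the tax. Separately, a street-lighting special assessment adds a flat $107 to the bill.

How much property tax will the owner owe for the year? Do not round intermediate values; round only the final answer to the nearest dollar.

$9,600

Assessed value = $909,600 × 0.34 = $309,264
Saltmarsh County: $309,264 × 0.0069 = $2,133.9216
City of Pellston: $309,264 × 0.0056 = $1,731.8784
Saltmarsh Township: $309,264 × 0.00642 = $1,985.47488
Maribel Unified SD: $309,264 × 0.0125 = $3,865.8
Levies subtotal = $9,717.07488
After credit = $9,717.07488 − $224 = $9,493.07488
Total = $9,493.07488 + $107 = $9,600.07488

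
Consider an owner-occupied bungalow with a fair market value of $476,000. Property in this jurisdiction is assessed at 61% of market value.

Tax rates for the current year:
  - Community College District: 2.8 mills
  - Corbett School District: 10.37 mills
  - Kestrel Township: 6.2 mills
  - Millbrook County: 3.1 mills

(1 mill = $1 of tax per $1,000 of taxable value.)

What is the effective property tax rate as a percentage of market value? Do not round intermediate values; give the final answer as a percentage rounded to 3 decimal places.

1.371%

Assessed value = $476,000 × 0.61 = $290,360
Community College District: $290,360 × 0.0028 = $813.008
Corbett School District: $290,360 × 0.01037 = $3,011.0332
Kestrel Township: $290,360 × 0.0062 = $1,800.232
Millbrook County: $290,360 × 0.0031 = $900.116
Total tax = $6,524.3892
Effective rate = $6,524.3892 ÷ $476,000 = 1.371% of market value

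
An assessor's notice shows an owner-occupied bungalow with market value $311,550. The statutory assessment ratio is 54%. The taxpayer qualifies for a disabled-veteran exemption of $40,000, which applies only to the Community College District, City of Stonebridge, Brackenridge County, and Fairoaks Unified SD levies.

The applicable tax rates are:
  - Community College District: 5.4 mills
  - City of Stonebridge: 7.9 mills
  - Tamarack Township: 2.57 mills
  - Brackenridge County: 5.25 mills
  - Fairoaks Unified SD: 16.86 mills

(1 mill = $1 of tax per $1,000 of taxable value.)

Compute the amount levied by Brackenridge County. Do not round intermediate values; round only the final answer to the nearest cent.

Assessed value = $311,550 × 0.54 = $168,237
Brackenridge County taxable value = $168,237 − $40,000 = $128,237
Brackenridge County levy = $128,237 × 0.00525 = $673.24425

$673.24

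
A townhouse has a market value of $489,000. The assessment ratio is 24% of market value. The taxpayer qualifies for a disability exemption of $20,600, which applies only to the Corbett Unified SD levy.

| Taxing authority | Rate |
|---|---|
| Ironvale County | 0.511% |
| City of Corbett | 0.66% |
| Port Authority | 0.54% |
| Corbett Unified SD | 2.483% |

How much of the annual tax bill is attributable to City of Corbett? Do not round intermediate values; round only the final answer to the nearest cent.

$774.58

Assessed value = $489,000 × 0.24 = $117,360
City of Corbett taxable value = $117,360 (exemption does not apply)
City of Corbett levy = $117,360 × 0.0066 = $774.576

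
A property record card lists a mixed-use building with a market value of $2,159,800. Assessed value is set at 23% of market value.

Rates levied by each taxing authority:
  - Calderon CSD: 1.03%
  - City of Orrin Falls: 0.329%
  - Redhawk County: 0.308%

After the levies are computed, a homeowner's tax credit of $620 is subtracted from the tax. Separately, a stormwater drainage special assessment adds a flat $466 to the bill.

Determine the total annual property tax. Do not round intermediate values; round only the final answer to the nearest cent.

$8,126.89

Assessed value = $2,159,800 × 0.23 = $496,754
Calderon CSD: $496,754 × 0.0103 = $5,116.5662
City of Orrin Falls: $496,754 × 0.00329 = $1,634.32066
Redhawk County: $496,754 × 0.00308 = $1,530.00232
Levies subtotal = $8,280.88918
After credit = $8,280.88918 − $620 = $7,660.88918
Total = $7,660.88918 + $466 = $8,126.88918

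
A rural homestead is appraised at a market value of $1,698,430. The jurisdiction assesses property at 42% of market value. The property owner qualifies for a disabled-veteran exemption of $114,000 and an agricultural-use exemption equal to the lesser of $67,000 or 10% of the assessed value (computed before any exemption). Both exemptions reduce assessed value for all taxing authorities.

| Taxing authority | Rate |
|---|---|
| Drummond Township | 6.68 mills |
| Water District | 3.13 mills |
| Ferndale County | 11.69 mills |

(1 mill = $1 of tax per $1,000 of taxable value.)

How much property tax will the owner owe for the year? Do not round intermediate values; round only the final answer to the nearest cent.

Assessed value = $1,698,430 × 0.42 = $713,340.6
Agricultural-use exemption = min($67,000, 10% × $713,340.6) = min($67,000, $71,334.06) = $67,000 (dollar cap binds)
Taxable value = $713,340.6 − $114,000 − $67,000 = $532,340.6
Drummond Township: $532,340.6 × 0.00668 = $3,556.035208
Water District: $532,340.6 × 0.00313 = $1,666.226078
Ferndale County: $532,340.6 × 0.01169 = $6,223.061614
Total = $11,445.3229

$11,445.32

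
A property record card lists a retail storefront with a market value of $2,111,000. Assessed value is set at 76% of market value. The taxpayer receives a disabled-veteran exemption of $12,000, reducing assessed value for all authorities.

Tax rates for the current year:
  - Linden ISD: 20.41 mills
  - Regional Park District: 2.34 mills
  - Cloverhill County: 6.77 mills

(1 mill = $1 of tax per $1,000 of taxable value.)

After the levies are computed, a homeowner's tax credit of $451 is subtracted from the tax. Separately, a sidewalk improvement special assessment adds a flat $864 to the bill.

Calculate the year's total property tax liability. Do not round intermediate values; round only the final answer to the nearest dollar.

$47,419

Assessed value = $2,111,000 × 0.76 = $1,604,360
Taxable value = $1,604,360 − $12,000 = $1,592,360
Linden ISD: $1,592,360 × 0.02041 = $32,500.0676
Regional Park District: $1,592,360 × 0.00234 = $3,726.1224
Cloverhill County: $1,592,360 × 0.00677 = $10,780.2772
Levies subtotal = $47,006.4672
After credit = $47,006.4672 − $451 = $46,555.4672
Total = $46,555.4672 + $864 = $47,419.4672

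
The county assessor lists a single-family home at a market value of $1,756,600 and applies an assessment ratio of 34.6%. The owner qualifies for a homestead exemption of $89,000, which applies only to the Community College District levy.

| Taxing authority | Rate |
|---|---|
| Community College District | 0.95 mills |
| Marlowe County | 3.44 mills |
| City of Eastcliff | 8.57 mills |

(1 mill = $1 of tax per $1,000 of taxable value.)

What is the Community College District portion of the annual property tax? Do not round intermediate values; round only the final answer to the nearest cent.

$492.84

Assessed value = $1,756,600 × 0.346 = $607,783.6
Community College District taxable value = $607,783.6 − $89,000 = $518,783.6
Community College District levy = $518,783.6 × 0.00095 = $492.84442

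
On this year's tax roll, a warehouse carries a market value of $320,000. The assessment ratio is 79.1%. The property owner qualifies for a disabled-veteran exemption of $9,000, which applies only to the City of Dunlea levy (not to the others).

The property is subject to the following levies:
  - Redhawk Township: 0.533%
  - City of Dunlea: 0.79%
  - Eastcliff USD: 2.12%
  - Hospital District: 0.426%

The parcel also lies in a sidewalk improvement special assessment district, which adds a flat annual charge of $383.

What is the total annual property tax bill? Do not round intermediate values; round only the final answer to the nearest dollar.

Assessed value = $320,000 × 0.791 = $253,120
Redhawk Township: $253,120 × 0.00533 = $1,349.1296
City of Dunlea: ($253,120 − $9,000) × 0.0079 = $244,120 × 0.0079 = $1,928.548
Eastcliff USD: $253,120 × 0.0212 = $5,366.144
Hospital District: $253,120 × 0.00426 = $1,078.2912
Levies subtotal = $9,722.1128
Total = $9,722.1128 + $383 = $10,105.1128

$10,105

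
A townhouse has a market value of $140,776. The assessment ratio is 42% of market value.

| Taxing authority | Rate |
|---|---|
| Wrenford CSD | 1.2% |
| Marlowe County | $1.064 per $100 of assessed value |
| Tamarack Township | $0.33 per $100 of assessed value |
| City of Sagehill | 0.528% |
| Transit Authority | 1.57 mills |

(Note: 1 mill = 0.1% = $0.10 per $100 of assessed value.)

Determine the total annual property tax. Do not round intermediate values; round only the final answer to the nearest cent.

$1,938.74

Assessed value = $140,776 × 0.42 = $59,125.92
Wrenford CSD: $59,125.92 × 0.012 = $709.51104
Marlowe County: $59,125.92 × 0.01064 = $629.0997888
Tamarack Township: $59,125.92 × 0.0033 = $195.115536
City of Sagehill: $59,125.92 × 0.00528 = $312.1848576
Transit Authority: $59,125.92 × 0.00157 = $92.8276944
Total = $1,938.7389168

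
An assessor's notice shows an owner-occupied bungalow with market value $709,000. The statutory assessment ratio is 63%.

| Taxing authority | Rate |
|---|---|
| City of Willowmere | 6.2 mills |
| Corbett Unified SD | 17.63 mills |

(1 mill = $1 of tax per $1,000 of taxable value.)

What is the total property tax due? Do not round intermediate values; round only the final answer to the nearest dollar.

Assessed value = $709,000 × 0.63 = $446,670
City of Willowmere: $446,670 × 0.0062 = $2,769.354
Corbett Unified SD: $446,670 × 0.01763 = $7,874.7921
Total = $2,769.354 + $7,874.7921 = $10,644.1461

$10,644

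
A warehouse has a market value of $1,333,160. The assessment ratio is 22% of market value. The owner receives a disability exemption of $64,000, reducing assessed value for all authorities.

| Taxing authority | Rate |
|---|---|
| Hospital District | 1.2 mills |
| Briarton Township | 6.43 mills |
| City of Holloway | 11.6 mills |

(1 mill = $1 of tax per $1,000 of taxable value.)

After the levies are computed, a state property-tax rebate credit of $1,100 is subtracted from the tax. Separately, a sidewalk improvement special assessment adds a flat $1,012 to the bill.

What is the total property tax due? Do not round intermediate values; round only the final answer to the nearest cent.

$4,321.35

Assessed value = $1,333,160 × 0.22 = $293,295.2
Taxable value = $293,295.2 − $64,000 = $229,295.2
Hospital District: $229,295.2 × 0.0012 = $275.15424
Briarton Township: $229,295.2 × 0.00643 = $1,474.368136
City of Holloway: $229,295.2 × 0.0116 = $2,659.82432
Levies subtotal = $4,409.346696
After credit = $4,409.346696 − $1,100 = $3,309.346696
Total = $3,309.346696 + $1,012 = $4,321.346696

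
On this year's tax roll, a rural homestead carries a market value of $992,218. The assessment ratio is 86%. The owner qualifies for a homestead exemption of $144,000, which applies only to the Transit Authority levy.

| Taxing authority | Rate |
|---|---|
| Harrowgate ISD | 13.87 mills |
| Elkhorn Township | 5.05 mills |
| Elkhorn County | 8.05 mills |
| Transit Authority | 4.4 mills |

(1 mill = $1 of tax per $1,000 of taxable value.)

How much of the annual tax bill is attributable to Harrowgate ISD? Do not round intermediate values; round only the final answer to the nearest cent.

$11,835.37

Assessed value = $992,218 × 0.86 = $853,307.48
Harrowgate ISD taxable value = $853,307.48 (exemption does not apply)
Harrowgate ISD levy = $853,307.48 × 0.01387 = $11,835.3747476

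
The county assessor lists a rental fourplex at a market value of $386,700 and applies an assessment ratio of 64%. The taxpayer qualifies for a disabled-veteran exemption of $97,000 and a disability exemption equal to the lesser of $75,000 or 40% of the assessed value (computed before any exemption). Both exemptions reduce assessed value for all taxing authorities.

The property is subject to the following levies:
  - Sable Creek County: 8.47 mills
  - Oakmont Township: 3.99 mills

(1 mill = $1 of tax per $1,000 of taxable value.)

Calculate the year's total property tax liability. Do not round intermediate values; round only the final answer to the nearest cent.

$940.58

Assessed value = $386,700 × 0.64 = $247,488
Disability exemption = min($75,000, 40% × $247,488) = min($75,000, $98,995.2) = $75,000 (dollar cap binds)
Taxable value = $247,488 − $97,000 − $75,000 = $75,488
Sable Creek County: $75,488 × 0.00847 = $639.38336
Oakmont Township: $75,488 × 0.00399 = $301.19712
Total = $940.58048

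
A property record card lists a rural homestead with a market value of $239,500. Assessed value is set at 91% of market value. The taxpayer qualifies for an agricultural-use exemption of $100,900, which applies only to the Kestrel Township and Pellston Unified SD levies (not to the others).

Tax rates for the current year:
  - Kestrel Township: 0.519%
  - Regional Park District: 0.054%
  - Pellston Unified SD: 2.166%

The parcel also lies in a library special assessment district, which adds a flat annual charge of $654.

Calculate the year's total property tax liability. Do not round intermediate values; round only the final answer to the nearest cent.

$3,914.35

Assessed value = $239,500 × 0.91 = $217,945
Kestrel Township: ($217,945 − $100,900) × 0.00519 = $117,045 × 0.00519 = $607.46355
Regional Park District: $217,945 × 0.00054 = $117.6903
Pellston Unified SD: ($217,945 − $100,900) × 0.02166 = $117,045 × 0.02166 = $2,535.1947
Levies subtotal = $3,260.34855
Total = $3,260.34855 + $654 = $3,914.34855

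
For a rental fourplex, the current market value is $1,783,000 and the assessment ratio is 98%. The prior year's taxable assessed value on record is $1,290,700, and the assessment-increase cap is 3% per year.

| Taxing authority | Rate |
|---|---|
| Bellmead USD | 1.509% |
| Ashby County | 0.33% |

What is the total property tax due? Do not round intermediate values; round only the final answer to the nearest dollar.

$24,448

Uncapped assessed value = $1,783,000 × 0.98 = $1,747,340
Cap limit = $1,290,700 × 1.03 = $1,329,421
Taxable assessed value = min($1,747,340, $1,329,421) = $1,329,421 (cap binds)
Bellmead USD: $1,329,421 × 0.01509 = $20,060.96289
Ashby County: $1,329,421 × 0.0033 = $4,387.0893
Total = $24,448.05219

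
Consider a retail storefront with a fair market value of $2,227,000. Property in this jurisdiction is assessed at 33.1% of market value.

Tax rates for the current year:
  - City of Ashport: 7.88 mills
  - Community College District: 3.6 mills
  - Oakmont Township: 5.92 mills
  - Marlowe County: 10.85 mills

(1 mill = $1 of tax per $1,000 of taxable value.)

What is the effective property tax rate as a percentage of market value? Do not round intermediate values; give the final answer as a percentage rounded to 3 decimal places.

Assessed value = $2,227,000 × 0.331 = $737,137
City of Ashport: $737,137 × 0.00788 = $5,808.63956
Community College District: $737,137 × 0.0036 = $2,653.6932
Oakmont Township: $737,137 × 0.00592 = $4,363.85104
Marlowe County: $737,137 × 0.01085 = $7,997.93645
Total tax = $20,824.12025
Effective rate = $20,824.12025 ÷ $2,227,000 = 0.935% of market value

0.935%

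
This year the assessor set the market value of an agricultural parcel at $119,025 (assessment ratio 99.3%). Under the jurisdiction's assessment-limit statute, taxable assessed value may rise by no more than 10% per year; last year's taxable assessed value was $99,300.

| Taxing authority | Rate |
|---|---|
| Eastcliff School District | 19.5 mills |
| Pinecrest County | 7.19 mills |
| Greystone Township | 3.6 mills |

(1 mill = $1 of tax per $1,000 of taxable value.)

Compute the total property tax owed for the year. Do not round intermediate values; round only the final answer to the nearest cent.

Uncapped assessed value = $119,025 × 0.993 = $118,191.825
Cap limit = $99,300 × 1.1 = $109,230
Taxable assessed value = min($118,191.825, $109,230) = $109,230 (cap binds)
Eastcliff School District: $109,230 × 0.0195 = $2,129.985
Pinecrest County: $109,230 × 0.00719 = $785.3637
Greystone Township: $109,230 × 0.0036 = $393.228
Total = $3,308.5767

$3,308.58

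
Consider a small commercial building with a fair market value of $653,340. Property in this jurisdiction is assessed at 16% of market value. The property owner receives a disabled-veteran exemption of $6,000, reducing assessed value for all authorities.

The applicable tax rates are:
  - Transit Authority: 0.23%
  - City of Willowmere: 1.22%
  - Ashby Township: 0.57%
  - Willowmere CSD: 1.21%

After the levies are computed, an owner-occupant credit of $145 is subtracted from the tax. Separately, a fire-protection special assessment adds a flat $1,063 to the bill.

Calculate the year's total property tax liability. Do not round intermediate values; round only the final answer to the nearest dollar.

Assessed value = $653,340 × 0.16 = $104,534.4
Taxable value = $104,534.4 − $6,000 = $98,534.4
Transit Authority: $98,534.4 × 0.0023 = $226.62912
City of Willowmere: $98,534.4 × 0.0122 = $1,202.11968
Ashby Township: $98,534.4 × 0.0057 = $561.64608
Willowmere CSD: $98,534.4 × 0.0121 = $1,192.26624
Levies subtotal = $3,182.66112
After credit = $3,182.66112 − $145 = $3,037.66112
Total = $3,037.66112 + $1,063 = $4,100.66112

$4,101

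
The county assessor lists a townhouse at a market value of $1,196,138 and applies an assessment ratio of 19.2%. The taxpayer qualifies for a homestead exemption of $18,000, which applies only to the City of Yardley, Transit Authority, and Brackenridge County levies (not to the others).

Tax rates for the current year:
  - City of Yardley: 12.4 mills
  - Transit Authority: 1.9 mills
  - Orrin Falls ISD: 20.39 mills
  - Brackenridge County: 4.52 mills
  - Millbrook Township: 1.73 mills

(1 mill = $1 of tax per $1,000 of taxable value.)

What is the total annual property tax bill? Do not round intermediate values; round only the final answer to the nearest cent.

Assessed value = $1,196,138 × 0.192 = $229,658.496
City of Yardley: ($229,658.496 − $18,000) × 0.0124 = $211,658.496 × 0.0124 = $2,624.5653504
Transit Authority: ($229,658.496 − $18,000) × 0.0019 = $211,658.496 × 0.0019 = $402.1511424
Orrin Falls ISD: $229,658.496 × 0.02039 = $4,682.73673344
Brackenridge County: ($229,658.496 − $18,000) × 0.00452 = $211,658.496 × 0.00452 = $956.69640192
Millbrook Township: $229,658.496 × 0.00173 = $397.30919808
Total = $9,063.45882624

$9,063.46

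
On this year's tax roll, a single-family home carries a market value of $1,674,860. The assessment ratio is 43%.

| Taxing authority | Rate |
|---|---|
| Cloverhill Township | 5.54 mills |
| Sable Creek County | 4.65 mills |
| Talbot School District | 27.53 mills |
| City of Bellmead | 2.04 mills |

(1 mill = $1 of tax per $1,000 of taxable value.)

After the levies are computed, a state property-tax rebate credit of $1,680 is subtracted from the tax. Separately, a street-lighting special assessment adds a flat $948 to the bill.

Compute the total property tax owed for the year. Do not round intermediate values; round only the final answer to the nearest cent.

$27,902.75

Assessed value = $1,674,860 × 0.43 = $720,189.8
Cloverhill Township: $720,189.8 × 0.00554 = $3,989.851492
Sable Creek County: $720,189.8 × 0.00465 = $3,348.88257
Talbot School District: $720,189.8 × 0.02753 = $19,826.825194
City of Bellmead: $720,189.8 × 0.00204 = $1,469.187192
Levies subtotal = $28,634.746448
After credit = $28,634.746448 − $1,680 = $26,954.746448
Total = $26,954.746448 + $948 = $27,902.746448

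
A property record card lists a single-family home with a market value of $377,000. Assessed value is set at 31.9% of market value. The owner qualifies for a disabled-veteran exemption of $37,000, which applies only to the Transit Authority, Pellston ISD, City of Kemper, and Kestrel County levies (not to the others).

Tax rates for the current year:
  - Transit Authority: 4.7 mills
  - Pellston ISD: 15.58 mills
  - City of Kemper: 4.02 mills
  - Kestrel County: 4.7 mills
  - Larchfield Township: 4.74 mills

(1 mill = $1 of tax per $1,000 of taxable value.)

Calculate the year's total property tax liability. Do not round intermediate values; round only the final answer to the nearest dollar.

$2,985

Assessed value = $377,000 × 0.319 = $120,263
Transit Authority: ($120,263 − $37,000) × 0.0047 = $83,263 × 0.0047 = $391.3361
Pellston ISD: ($120,263 − $37,000) × 0.01558 = $83,263 × 0.01558 = $1,297.23754
City of Kemper: ($120,263 − $37,000) × 0.00402 = $83,263 × 0.00402 = $334.71726
Kestrel County: ($120,263 − $37,000) × 0.0047 = $83,263 × 0.0047 = $391.3361
Larchfield Township: $120,263 × 0.00474 = $570.04662
Total = $2,984.67362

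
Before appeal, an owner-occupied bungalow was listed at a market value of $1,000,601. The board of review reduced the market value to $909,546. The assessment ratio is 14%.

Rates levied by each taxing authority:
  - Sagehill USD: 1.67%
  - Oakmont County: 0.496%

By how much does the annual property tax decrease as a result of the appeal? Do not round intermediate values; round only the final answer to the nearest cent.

$276.12

Old assessed value = $1,000,601 × 0.14 = $140,084.14
New assessed value = $909,546 × 0.14 = $127,336.44
Combined rate = 0.0167 + 0.00496 = 0.02166
Old tax = $140,084.14 × 0.02166 = $3,034.2224724
New tax = $127,336.44 × 0.02166 = $2,758.1072904
Reduction = $3,034.2224724 − $2,758.1072904 = $276.115182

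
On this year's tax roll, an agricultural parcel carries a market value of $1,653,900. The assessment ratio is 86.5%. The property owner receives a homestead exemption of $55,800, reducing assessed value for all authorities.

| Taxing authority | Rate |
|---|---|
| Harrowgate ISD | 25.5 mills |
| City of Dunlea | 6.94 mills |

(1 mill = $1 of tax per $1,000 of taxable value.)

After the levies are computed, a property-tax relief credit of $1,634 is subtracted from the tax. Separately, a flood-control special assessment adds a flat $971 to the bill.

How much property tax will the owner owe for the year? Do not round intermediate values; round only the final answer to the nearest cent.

$43,936.27

Assessed value = $1,653,900 × 0.865 = $1,430,623.5
Taxable value = $1,430,623.5 − $55,800 = $1,374,823.5
Harrowgate ISD: $1,374,823.5 × 0.0255 = $35,057.99925
City of Dunlea: $1,374,823.5 × 0.00694 = $9,541.27509
Levies subtotal = $44,599.27434
After credit = $44,599.27434 − $1,634 = $42,965.27434
Total = $42,965.27434 + $971 = $43,936.27434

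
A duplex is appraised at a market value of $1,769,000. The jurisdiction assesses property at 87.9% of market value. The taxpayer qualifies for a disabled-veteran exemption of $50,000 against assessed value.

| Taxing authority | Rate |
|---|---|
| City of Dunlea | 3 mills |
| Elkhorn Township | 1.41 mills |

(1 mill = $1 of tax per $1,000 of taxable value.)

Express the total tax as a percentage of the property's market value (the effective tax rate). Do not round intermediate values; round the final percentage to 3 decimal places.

Assessed value = $1,769,000 × 0.879 = $1,554,951
Taxable value = $1,554,951 − $50,000 = $1,504,951
City of Dunlea: $1,504,951 × 0.003 = $4,514.853
Elkhorn Township: $1,504,951 × 0.00141 = $2,121.98091
Total tax = $6,636.83391
Effective rate = $6,636.83391 ÷ $1,769,000 = 0.375% of market value

0.375%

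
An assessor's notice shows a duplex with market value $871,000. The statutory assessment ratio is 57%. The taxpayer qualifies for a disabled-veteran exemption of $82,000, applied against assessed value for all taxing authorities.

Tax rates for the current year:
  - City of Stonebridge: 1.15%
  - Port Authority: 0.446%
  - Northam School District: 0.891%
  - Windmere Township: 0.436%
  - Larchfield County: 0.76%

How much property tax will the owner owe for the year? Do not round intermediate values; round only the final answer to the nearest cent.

Assessed value = $871,000 × 0.57 = $496,470
Taxable value = $496,470 − $82,000 = $414,470
City of Stonebridge: $414,470 × 0.0115 = $4,766.405
Port Authority: $414,470 × 0.00446 = $1,848.5362
Northam School District: $414,470 × 0.00891 = $3,692.9277
Windmere Township: $414,470 × 0.00436 = $1,807.0892
Larchfield County: $414,470 × 0.0076 = $3,149.972
Total = $4,766.405 + $1,848.5362 + $3,692.9277 + $1,807.0892 + $3,149.972 = $15,264.9301

$15,264.93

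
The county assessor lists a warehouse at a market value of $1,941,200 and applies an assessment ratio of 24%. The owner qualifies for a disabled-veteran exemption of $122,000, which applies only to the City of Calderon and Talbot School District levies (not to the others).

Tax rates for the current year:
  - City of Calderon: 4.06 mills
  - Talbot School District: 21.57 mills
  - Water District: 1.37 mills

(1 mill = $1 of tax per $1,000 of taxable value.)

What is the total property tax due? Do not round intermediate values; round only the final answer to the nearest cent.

Assessed value = $1,941,200 × 0.24 = $465,888
City of Calderon: ($465,888 − $122,000) × 0.00406 = $343,888 × 0.00406 = $1,396.18528
Talbot School District: ($465,888 − $122,000) × 0.02157 = $343,888 × 0.02157 = $7,417.66416
Water District: $465,888 × 0.00137 = $638.26656
Total = $9,452.116

$9,452.12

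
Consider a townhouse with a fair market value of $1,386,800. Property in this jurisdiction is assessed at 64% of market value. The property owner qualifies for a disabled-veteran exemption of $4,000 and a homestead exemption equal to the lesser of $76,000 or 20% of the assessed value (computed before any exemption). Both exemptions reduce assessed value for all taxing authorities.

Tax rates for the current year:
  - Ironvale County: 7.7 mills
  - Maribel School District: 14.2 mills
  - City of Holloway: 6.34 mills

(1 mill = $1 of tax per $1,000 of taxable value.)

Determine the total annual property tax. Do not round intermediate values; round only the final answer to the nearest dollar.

$22,805

Assessed value = $1,386,800 × 0.64 = $887,552
Homestead exemption = min($76,000, 20% × $887,552) = min($76,000, $177,510.4) = $76,000 (dollar cap binds)
Taxable value = $887,552 − $4,000 − $76,000 = $807,552
Ironvale County: $807,552 × 0.0077 = $6,218.1504
Maribel School District: $807,552 × 0.0142 = $11,467.2384
City of Holloway: $807,552 × 0.00634 = $5,119.87968
Total = $22,805.26848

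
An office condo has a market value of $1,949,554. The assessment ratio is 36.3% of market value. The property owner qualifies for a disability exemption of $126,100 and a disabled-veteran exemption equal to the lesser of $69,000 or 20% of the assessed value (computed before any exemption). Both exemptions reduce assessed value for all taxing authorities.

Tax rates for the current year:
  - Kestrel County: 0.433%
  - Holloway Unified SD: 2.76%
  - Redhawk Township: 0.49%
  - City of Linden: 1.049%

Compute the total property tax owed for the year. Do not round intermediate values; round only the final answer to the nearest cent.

Assessed value = $1,949,554 × 0.363 = $707,688.102
Disabled-veteran exemption = min($69,000, 20% × $707,688.102) = min($69,000, $141,537.6204) = $69,000 (dollar cap binds)
Taxable value = $707,688.102 − $126,100 − $69,000 = $512,588.102
Kestrel County: $512,588.102 × 0.00433 = $2,219.50648166
Holloway Unified SD: $512,588.102 × 0.0276 = $14,147.4316152
Redhawk Township: $512,588.102 × 0.0049 = $2,511.6816998
City of Linden: $512,588.102 × 0.01049 = $5,377.04918998
Total = $24,255.66898664

$24,255.67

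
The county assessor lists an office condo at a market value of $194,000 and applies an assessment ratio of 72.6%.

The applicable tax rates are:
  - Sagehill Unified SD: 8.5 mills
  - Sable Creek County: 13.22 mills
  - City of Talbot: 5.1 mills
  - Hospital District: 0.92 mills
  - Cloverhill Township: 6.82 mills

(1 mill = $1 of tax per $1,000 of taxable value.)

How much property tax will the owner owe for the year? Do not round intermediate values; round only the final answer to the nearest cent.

$4,867.57

Assessed value = $194,000 × 0.726 = $140,844
Sagehill Unified SD: $140,844 × 0.0085 = $1,197.174
Sable Creek County: $140,844 × 0.01322 = $1,861.95768
City of Talbot: $140,844 × 0.0051 = $718.3044
Hospital District: $140,844 × 0.00092 = $129.57648
Cloverhill Township: $140,844 × 0.00682 = $960.55608
Total = $1,197.174 + $1,861.95768 + $718.3044 + $129.57648 + $960.55608 = $4,867.56864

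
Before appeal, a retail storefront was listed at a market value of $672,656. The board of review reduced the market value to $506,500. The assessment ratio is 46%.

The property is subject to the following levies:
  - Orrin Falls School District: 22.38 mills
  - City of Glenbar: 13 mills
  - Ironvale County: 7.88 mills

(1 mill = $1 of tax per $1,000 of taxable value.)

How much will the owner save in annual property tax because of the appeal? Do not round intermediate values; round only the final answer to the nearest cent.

Old assessed value = $672,656 × 0.46 = $309,421.76
New assessed value = $506,500 × 0.46 = $232,990
Combined rate = 0.02238 + 0.013 + 0.00788 = 0.04326
Old tax = $309,421.76 × 0.04326 = $13,385.5853376
New tax = $232,990 × 0.04326 = $10,079.1474
Reduction = $13,385.5853376 − $10,079.1474 = $3,306.4379376

$3,306.44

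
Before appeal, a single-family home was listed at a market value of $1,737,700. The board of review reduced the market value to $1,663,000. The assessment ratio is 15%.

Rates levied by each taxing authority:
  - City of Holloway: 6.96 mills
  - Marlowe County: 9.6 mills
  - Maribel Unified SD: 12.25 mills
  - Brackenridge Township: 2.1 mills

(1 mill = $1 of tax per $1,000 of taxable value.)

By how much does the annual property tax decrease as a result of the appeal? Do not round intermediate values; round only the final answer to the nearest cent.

$346.35

Old assessed value = $1,737,700 × 0.15 = $260,655
New assessed value = $1,663,000 × 0.15 = $249,450
Combined rate = 0.00696 + 0.0096 + 0.01225 + 0.0021 = 0.03091
Old tax = $260,655 × 0.03091 = $8,056.84605
New tax = $249,450 × 0.03091 = $7,710.4995
Reduction = $8,056.84605 − $7,710.4995 = $346.34655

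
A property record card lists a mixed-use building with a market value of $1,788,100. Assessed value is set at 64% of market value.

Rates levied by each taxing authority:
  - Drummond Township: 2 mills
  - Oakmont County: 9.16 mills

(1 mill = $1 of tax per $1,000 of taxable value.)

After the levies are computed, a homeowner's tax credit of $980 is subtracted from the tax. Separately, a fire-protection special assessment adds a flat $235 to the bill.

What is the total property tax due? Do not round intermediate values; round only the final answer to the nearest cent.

Assessed value = $1,788,100 × 0.64 = $1,144,384
Drummond Township: $1,144,384 × 0.002 = $2,288.768
Oakmont County: $1,144,384 × 0.00916 = $10,482.55744
Levies subtotal = $12,771.32544
After credit = $12,771.32544 − $980 = $11,791.32544
Total = $11,791.32544 + $235 = $12,026.32544

$12,026.33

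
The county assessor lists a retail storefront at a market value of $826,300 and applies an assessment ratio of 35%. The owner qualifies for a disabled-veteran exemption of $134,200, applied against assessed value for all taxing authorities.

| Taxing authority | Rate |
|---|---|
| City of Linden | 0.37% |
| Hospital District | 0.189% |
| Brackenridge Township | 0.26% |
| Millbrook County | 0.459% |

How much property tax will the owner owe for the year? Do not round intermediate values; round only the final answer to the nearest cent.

Assessed value = $826,300 × 0.35 = $289,205
Taxable value = $289,205 − $134,200 = $155,005
City of Linden: $155,005 × 0.0037 = $573.5185
Hospital District: $155,005 × 0.00189 = $292.95945
Brackenridge Township: $155,005 × 0.0026 = $403.013
Millbrook County: $155,005 × 0.00459 = $711.47295
Total = $573.5185 + $292.95945 + $403.013 + $711.47295 = $1,980.9639

$1,980.96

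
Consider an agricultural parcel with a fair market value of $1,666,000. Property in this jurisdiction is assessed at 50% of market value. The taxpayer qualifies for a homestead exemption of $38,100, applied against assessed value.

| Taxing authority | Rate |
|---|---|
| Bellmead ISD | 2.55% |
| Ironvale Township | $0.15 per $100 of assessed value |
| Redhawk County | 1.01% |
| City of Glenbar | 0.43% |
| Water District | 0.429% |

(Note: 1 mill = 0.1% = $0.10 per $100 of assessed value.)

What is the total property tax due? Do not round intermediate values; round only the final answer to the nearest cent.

Assessed value = $1,666,000 × 0.5 = $833,000
Taxable value = $833,000 − $38,100 = $794,900
Bellmead ISD: $794,900 × 0.0255 = $20,269.95
Ironvale Township: $794,900 × 0.0015 = $1,192.35
Redhawk County: $794,900 × 0.0101 = $8,028.49
City of Glenbar: $794,900 × 0.0043 = $3,418.07
Water District: $794,900 × 0.00429 = $3,410.121
Total = $36,318.981

$36,318.98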